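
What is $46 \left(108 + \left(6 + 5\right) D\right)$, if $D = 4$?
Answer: $6992$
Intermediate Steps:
$46 \left(108 + \left(6 + 5\right) D\right) = 46 \left(108 + \left(6 + 5\right) 4\right) = 46 \left(108 + 11 \cdot 4\right) = 46 \left(108 + 44\right) = 46 \cdot 152 = 6992$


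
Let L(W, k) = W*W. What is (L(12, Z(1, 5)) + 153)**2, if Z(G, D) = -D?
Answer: 88209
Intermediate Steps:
L(W, k) = W**2
(L(12, Z(1, 5)) + 153)**2 = (12**2 + 153)**2 = (144 + 153)**2 = 297**2 = 88209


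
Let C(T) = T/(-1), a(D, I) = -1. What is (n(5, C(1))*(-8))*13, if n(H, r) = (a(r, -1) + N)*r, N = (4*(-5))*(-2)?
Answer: 4056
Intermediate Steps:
C(T) = -T (C(T) = T*(-1) = -T)
N = 40 (N = -20*(-2) = 40)
n(H, r) = 39*r (n(H, r) = (-1 + 40)*r = 39*r)
(n(5, C(1))*(-8))*13 = ((39*(-1*1))*(-8))*13 = ((39*(-1))*(-8))*13 = -39*(-8)*13 = 312*13 = 4056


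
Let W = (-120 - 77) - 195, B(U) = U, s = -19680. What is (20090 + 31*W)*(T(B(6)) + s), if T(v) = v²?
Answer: -155934072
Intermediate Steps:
W = -392 (W = -197 - 195 = -392)
(20090 + 31*W)*(T(B(6)) + s) = (20090 + 31*(-392))*(6² - 19680) = (20090 - 12152)*(36 - 19680) = 7938*(-19644) = -155934072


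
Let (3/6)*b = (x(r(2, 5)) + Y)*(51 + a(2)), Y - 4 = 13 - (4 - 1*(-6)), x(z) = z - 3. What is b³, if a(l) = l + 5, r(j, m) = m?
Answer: 1137893184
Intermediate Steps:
x(z) = -3 + z
Y = 7 (Y = 4 + (13 - (4 - 1*(-6))) = 4 + (13 - (4 + 6)) = 4 + (13 - 1*10) = 4 + (13 - 10) = 4 + 3 = 7)
a(l) = 5 + l
b = 1044 (b = 2*(((-3 + 5) + 7)*(51 + (5 + 2))) = 2*((2 + 7)*(51 + 7)) = 2*(9*58) = 2*522 = 1044)
b³ = 1044³ = 1137893184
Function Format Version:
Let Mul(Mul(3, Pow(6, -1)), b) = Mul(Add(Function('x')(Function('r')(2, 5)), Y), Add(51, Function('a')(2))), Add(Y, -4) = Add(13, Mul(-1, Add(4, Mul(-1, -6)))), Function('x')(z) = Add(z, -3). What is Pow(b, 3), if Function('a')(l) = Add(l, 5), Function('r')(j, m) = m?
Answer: 1137893184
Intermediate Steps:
Function('x')(z) = Add(-3, z)
Y = 7 (Y = Add(4, Add(13, Mul(-1, Add(4, Mul(-1, -6))))) = Add(4, Add(13, Mul(-1, Add(4, 6)))) = Add(4, Add(13, Mul(-1, 10))) = Add(4, Add(13, -10)) = Add(4, 3) = 7)
Function('a')(l) = Add(5, l)
b = 1044 (b = Mul(2, Mul(Add(Add(-3, 5), 7), Add(51, Add(5, 2)))) = Mul(2, Mul(Add(2, 7), Add(51, 7))) = Mul(2, Mul(9, 58)) = Mul(2, 522) = 1044)
Pow(b, 3) = Pow(1044, 3) = 1137893184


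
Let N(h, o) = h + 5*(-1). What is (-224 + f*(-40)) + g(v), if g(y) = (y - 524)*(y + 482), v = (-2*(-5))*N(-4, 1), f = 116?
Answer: -245552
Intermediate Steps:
N(h, o) = -5 + h (N(h, o) = h - 5 = -5 + h)
v = -90 (v = (-2*(-5))*(-5 - 4) = 10*(-9) = -90)
g(y) = (-524 + y)*(482 + y)
(-224 + f*(-40)) + g(v) = (-224 + 116*(-40)) + (-252568 + (-90)**2 - 42*(-90)) = (-224 - 4640) + (-252568 + 8100 + 3780) = -4864 - 240688 = -245552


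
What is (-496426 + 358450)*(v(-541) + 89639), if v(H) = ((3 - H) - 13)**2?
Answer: -51271881600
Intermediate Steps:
v(H) = (-10 - H)**2
(-496426 + 358450)*(v(-541) + 89639) = (-496426 + 358450)*((10 - 541)**2 + 89639) = -137976*((-531)**2 + 89639) = -137976*(281961 + 89639) = -137976*371600 = -51271881600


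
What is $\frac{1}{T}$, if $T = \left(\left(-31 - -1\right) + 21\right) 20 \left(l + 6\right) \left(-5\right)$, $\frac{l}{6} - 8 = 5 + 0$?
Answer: $\frac{1}{75600} \approx 1.3228 \cdot 10^{-5}$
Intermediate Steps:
$l = 78$ ($l = 48 + 6 \left(5 + 0\right) = 48 + 6 \cdot 5 = 48 + 30 = 78$)
$T = 75600$ ($T = \left(\left(-31 - -1\right) + 21\right) 20 \left(78 + 6\right) \left(-5\right) = \left(\left(-31 + \left(\left(-8 + 5\right) + 4\right)\right) + 21\right) 20 \cdot 84 \left(-5\right) = \left(\left(-31 + \left(-3 + 4\right)\right) + 21\right) 20 \left(-420\right) = \left(\left(-31 + 1\right) + 21\right) 20 \left(-420\right) = \left(-30 + 21\right) 20 \left(-420\right) = \left(-9\right) 20 \left(-420\right) = \left(-180\right) \left(-420\right) = 75600$)
$\frac{1}{T} = \frac{1}{75600}$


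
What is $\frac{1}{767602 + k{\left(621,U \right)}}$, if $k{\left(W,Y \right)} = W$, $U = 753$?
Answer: $\frac{1}{768223} \approx 1.3017 \cdot 10^{-6}$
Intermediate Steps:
$\frac{1}{767602 + k{\left(621,U \right)}} = \frac{1}{767602 + 621} = \frac{1}{768223}$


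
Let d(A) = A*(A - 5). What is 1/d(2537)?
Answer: 1/6423684 ≈ 1.5567e-7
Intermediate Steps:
d(A) = A*(-5 + A)
1/d(2537) = 1/(2537*(-5 + 2537)) = 1/(2537*2532) = 1/6423684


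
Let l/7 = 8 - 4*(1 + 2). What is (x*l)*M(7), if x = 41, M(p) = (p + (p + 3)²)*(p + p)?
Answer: -1719704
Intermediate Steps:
M(p) = 2*p*(p + (3 + p)²) (M(p) = (p + (3 + p)²)*(2*p) = 2*p*(p + (3 + p)²))
l = -28 (l = 7*(8 - 4*(1 + 2)) = 7*(8 - 4*3) = 7*(8 - 1*12) = 7*(8 - 12) = 7*(-4) = -28)
(x*l)*M(7) = (41*(-28))*(2*7*(7 + (3 + 7)²)) = -2296*7*(7 + 10²) = -2296*7*(7 + 100) = -2296*7*107 = -1148*1498 = -1719704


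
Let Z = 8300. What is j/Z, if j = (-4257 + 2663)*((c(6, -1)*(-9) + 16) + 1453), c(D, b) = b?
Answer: -588983/2075 ≈ -283.85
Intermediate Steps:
j = -2355932 (j = (-4257 + 2663)*((-1*(-9) + 16) + 1453) = -1594*((9 + 16) + 1453) = -1594*(25 + 1453) = -1594*1478 = -2355932)
j/Z = -2355932/8300 = -2355932*1/8300 = -588983/2075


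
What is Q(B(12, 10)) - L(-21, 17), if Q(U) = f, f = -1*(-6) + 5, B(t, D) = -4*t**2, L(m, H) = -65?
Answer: 76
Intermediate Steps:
f = 11 (f = 6 + 5 = 11)
Q(U) = 11
Q(B(12, 10)) - L(-21, 17) = 11 - 1*(-65) = 11 + 65 = 76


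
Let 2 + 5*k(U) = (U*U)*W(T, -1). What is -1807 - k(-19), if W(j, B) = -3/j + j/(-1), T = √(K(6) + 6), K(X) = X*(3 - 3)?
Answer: -9033/5 + 1083*√6/10 ≈ -1541.3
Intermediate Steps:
K(X) = 0 (K(X) = X*0 = 0)
T = √6 (T = √(0 + 6) = √6 ≈ 2.4495)
W(j, B) = -j - 3/j (W(j, B) = -3/j + j*(-1) = -3/j - j = -j - 3/j)
k(U) = -⅖ - 3*√6*U²/10 (k(U) = -⅖ + ((U*U)*(-√6 - 3*√6/6))/5 = -⅖ + (U²*(-√6 - √6/2))/5 = -⅖ + (U²*(-3*√6/2))/5 = -⅖ + (-3*√6*U²/2)/5 = -⅖ - 3*√6*U²/10)
-1807 - k(-19) = -1807 - (-⅖ - 3/10*√6*(-19)²) = -1807 - (-⅖ - 3/10*√6*361) = -1807 - (-⅖ - 1083*√6/10) = -1807 + (⅖ + 1083*√6/10) = -9033/5 + 1083*√6/10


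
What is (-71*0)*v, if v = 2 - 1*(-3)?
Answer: 0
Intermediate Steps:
v = 5 (v = 2 + 3 = 5)
(-71*0)*v = -71*0*5 = 0*5 = 0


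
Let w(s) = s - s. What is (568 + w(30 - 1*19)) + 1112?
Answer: 1680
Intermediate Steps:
w(s) = 0
(568 + w(30 - 1*19)) + 1112 = (568 + 0) + 1112 = 568 + 1112 = 1680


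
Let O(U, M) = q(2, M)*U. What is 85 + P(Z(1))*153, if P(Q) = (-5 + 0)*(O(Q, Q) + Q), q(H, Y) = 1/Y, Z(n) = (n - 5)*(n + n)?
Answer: 5440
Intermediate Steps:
Z(n) = 2*n*(-5 + n) (Z(n) = (-5 + n)*(2*n) = 2*n*(-5 + n))
O(U, M) = U/M
P(Q) = -5 - 5*Q (P(Q) = (-5 + 0)*(Q/Q + Q) = -5*(1 + Q) = -5 - 5*Q)
85 + P(Z(1))*153 = 85 + (-5 - 10*(-5 + 1))*153 = 85 + (-5 - 10*(-4))*153 = 85 + (-5 - 5*(-8))*153 = 85 + (-5 + 40)*153 = 85 + 35*153 = 85 + 5355 = 5440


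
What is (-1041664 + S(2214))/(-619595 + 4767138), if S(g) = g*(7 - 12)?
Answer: -1052734/4147543 ≈ -0.25382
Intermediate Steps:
S(g) = -5*g (S(g) = g*(-5) = -5*g)
(-1041664 + S(2214))/(-619595 + 4767138) = (-1041664 - 5*2214)/(-619595 + 4767138) = (-1041664 - 11070)/4147543 = -1052734*1/4147543 = -1052734/4147543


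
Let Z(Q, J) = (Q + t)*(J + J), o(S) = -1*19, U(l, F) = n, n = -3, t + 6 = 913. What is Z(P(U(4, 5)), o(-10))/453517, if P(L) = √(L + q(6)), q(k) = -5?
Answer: -34466/453517 - 76*I*√2/453517 ≈ -0.075997 - 0.00023699*I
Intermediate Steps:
t = 907 (t = -6 + 913 = 907)
U(l, F) = -3
P(L) = √(-5 + L) (P(L) = √(L - 5) = √(-5 + L))
o(S) = -19
Z(Q, J) = 2*J*(907 + Q) (Z(Q, J) = (Q + 907)*(J + J) = (907 + Q)*(2*J) = 2*J*(907 + Q))
Z(P(U(4, 5)), o(-10))/453517 = (2*(-19)*(907 + √(-5 - 3)))/453517 = (2*(-19)*(907 + √(-8)))*(1/453517) = (2*(-19)*(907 + 2*I*√2))*(1/453517) = (-34466 - 76*I*√2)*(1/453517) = -34466/453517 - 76*I*√2/453517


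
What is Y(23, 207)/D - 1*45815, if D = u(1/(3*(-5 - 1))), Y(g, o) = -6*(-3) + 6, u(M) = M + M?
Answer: -46031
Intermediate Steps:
u(M) = 2*M
Y(g, o) = 24 (Y(g, o) = 18 + 6 = 24)
D = -⅑ (D = 2/((3*(-5 - 1))) = 2/((3*(-6))) = 2/(-18) = 2*(-1/18) = -⅑ ≈ -0.11111)
Y(23, 207)/D - 1*45815 = 24/(-⅑) - 1*45815 = 24*(-9) - 45815 = -216 - 45815 = -46031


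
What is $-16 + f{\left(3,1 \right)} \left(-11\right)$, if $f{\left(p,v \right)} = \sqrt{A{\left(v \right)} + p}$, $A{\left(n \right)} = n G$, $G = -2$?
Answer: $-27$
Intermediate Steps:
$A{\left(n \right)} = - 2 n$ ($A{\left(n \right)} = n \left(-2\right) = - 2 n$)
$f{\left(p,v \right)} = \sqrt{p - 2 v}$ ($f{\left(p,v \right)} = \sqrt{- 2 v + p} = \sqrt{p - 2 v}$)
$-16 + f{\left(3,1 \right)} \left(-11\right) = -16 + \sqrt{3 - 2} \left(-11\right) = -16 + \sqrt{1} \left(-11\right) = -16 + 1 \left(-11\right) = -16 - 11 = -27$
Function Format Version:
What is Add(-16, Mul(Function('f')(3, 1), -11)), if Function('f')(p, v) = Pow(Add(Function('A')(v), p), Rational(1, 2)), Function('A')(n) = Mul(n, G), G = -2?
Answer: -27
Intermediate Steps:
Function('A')(n) = Mul(-2, n) (Function('A')(n) = Mul(n, -2) = Mul(-2, n))
Function('f')(p, v) = Pow(Add(p, Mul(-2, v)), Rational(1, 2)) (Function('f')(p, v) = Pow(Add(Mul(-2, v), p), Rational(1, 2)) = Pow(Add(p, Mul(-2, v)), Rational(1, 2)))
Add(-16, Mul(Function('f')(3, 1), -11)) = Add(-16, Mul(Pow(Add(3, Mul(-2, 1)), Rational(1, 2)), -11)) = Add(-16, Mul(Pow(Add(3, -2), Rational(1, 2)), -11)) = Add(-16, Mul(Pow(1, Rational(1, 2)), -11)) = Add(-16, Mul(1, -11)) = Add(-16, -11) = -27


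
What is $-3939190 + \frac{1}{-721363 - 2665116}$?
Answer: $- \frac{13339984212011}{3386479} \approx -3.9392 \cdot 10^{6}$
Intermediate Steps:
$-3939190 + \frac{1}{-721363 - 2665116} = -3939190 + \frac{1}{-3386479} = -3939190 - \frac{1}{3386479} = - \frac{13339984212011}{3386479}$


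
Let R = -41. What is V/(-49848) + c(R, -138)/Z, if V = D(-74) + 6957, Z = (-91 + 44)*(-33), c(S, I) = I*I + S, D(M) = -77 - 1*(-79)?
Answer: 104052015/8590472 ≈ 12.112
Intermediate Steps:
D(M) = 2 (D(M) = -77 + 79 = 2)
c(S, I) = S + I**2 (c(S, I) = I**2 + S = S + I**2)
Z = 1551 (Z = -47*(-33) = 1551)
V = 6959 (V = 2 + 6957 = 6959)
V/(-49848) + c(R, -138)/Z = 6959/(-49848) + (-41 + (-138)**2)/1551 = 6959*(-1/49848) + (-41 + 19044)*(1/1551) = -6959/49848 + 19003*(1/1551) = -6959/49848 + 19003/1551 = 104052015/8590472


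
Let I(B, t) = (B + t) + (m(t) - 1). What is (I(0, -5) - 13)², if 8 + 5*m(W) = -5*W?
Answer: 6084/25 ≈ 243.36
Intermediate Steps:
m(W) = -8/5 - W (m(W) = -8/5 + (-5*W)/5 = -8/5 - W)
I(B, t) = -13/5 + B (I(B, t) = (B + t) + ((-8/5 - t) - 1) = (B + t) + (-13/5 - t) = -13/5 + B)
(I(0, -5) - 13)² = ((-13/5 + 0) - 13)² = (-13/5 - 13)² = (-78/5)² = 6084/25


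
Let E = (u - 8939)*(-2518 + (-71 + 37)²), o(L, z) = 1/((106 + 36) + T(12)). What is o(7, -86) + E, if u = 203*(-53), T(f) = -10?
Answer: 3541385233/132 ≈ 2.6829e+7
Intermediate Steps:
u = -10759
o(L, z) = 1/132 (o(L, z) = 1/((106 + 36) - 10) = 1/(142 - 10) = 1/132)
E = 26828676 (E = (-10759 - 8939)*(-2518 + (-71 + 37)²) = -19698*(-2518 + (-34)²) = -19698*(-2518 + 1156) = -19698*(-1362) = 26828676)
o(7, -86) + E = 1/132 + 26828676 = 3541385233/132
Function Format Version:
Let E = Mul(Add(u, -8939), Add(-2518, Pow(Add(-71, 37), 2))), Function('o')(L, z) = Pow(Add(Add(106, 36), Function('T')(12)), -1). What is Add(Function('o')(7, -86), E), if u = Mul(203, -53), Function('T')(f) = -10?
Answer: Rational(3541385233, 132) ≈ 2.6829e+7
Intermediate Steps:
u = -10759
Function('o')(L, z) = Rational(1, 132) (Function('o')(L, z) = Pow(Add(Add(106, 36), -10), -1) = Pow(Add(142, -10), -1) = Pow(132, -1) = Rational(1, 132))
E = 26828676 (E = Mul(Add(-10759, -8939), Add(-2518, Pow(Add(-71, 37), 2))) = Mul(-19698, Add(-2518, Pow(-34, 2))) = Mul(-19698, Add(-2518, 1156)) = Mul(-19698, -1362) = 26828676)
Add(Function('o')(7, -86), E) = Add(Rational(1, 132), 26828676) = Rational(3541385233, 132)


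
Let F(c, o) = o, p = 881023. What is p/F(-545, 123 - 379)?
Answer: -881023/256 ≈ -3441.5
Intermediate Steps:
p/F(-545, 123 - 379) = 881023/(123 - 379) = 881023/(-256) = 881023*(-1/256) = -881023/256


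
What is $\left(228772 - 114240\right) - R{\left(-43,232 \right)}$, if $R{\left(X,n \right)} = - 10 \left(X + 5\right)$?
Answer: $114152$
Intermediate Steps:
$R{\left(X,n \right)} = -50 - 10 X$ ($R{\left(X,n \right)} = - 10 \left(5 + X\right) = -50 - 10 X$)
$\left(228772 - 114240\right) - R{\left(-43,232 \right)} = \left(228772 - 114240\right) - \left(-50 - -430\right) = 114532 - \left(-50 + 430\right) = 114532 - 380 = 114152$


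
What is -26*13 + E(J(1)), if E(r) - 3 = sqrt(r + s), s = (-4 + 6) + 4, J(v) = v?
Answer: -335 + sqrt(7) ≈ -332.35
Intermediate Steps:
s = 6 (s = 2 + 4 = 6)
E(r) = 3 + sqrt(6 + r) (E(r) = 3 + sqrt(r + 6) = 3 + sqrt(6 + r))
-26*13 + E(J(1)) = -26*13 + (3 + sqrt(6 + 1)) = -338 + (3 + sqrt(7)) = -335 + sqrt(7)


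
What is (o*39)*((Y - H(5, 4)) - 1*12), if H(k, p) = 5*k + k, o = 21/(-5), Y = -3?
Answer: 7371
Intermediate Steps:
o = -21/5 (o = 21*(-⅕) = -21/5 ≈ -4.2000)
H(k, p) = 6*k
(o*39)*((Y - H(5, 4)) - 1*12) = (-21/5*39)*((-3 - 6*5) - 1*12) = -819*((-3 - 1*30) - 12)/5 = -819*((-3 - 30) - 12)/5 = -819*(-33 - 12)/5 = -819/5*(-45) = 7371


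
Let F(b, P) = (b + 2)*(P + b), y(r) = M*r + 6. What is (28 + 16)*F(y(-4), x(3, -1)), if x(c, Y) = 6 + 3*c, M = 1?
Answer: 2992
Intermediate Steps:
y(r) = 6 + r (y(r) = 1*r + 6 = r + 6 = 6 + r)
F(b, P) = (2 + b)*(P + b)
(28 + 16)*F(y(-4), x(3, -1)) = (28 + 16)*((6 - 4)² + 2*(6 + 3*3) + 2*(6 - 4) + (6 + 3*3)*(6 - 4)) = 44*(2² + 2*(6 + 9) + 2*2 + (6 + 9)*2) = 44*(4 + 2*15 + 4 + 15*2) = 44*(4 + 30 + 4 + 30) = 44*68 = 2992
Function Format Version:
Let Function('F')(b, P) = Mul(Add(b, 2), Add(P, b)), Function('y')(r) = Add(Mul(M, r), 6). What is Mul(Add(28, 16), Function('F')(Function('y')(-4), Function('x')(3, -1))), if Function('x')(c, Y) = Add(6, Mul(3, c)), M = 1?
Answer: 2992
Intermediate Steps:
Function('y')(r) = Add(6, r) (Function('y')(r) = Add(Mul(1, r), 6) = Add(r, 6) = Add(6, r))
Function('F')(b, P) = Mul(Add(2, b), Add(P, b))
Mul(Add(28, 16), Function('F')(Function('y')(-4), Function('x')(3, -1))) = Mul(Add(28, 16), Add(Pow(Add(6, -4), 2), Mul(2, Add(6, Mul(3, 3))), Mul(2, Add(6, -4)), Mul(Add(6, Mul(3, 3)), Add(6, -4)))) = Mul(44, Add(Pow(2, 2), Mul(2, Add(6, 9)), Mul(2, 2), Mul(Add(6, 9), 2))) = Mul(44, Add(4, Mul(2, 15), 4, Mul(15, 2))) = Mul(44, Add(4, 30, 4, 30)) = Mul(44, 68) = 2992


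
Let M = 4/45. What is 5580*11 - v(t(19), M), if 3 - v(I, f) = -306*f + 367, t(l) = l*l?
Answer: 308584/5 ≈ 61717.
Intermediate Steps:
t(l) = l²
M = 4/45 (M = 4*(1/45) = 4/45 ≈ 0.088889)
v(I, f) = -364 + 306*f (v(I, f) = 3 - (-306*f + 367) = 3 - (367 - 306*f) = 3 + (-367 + 306*f) = -364 + 306*f)
5580*11 - v(t(19), M) = 5580*11 - (-364 + 306*(4/45)) = 61380 - (-364 + 136/5) = 61380 - 1*(-1684/5) = 61380 + 1684/5 = 308584/5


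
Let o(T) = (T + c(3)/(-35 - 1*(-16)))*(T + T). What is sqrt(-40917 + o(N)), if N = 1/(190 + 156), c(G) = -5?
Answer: I*sqrt(1768329399030)/6574 ≈ 202.28*I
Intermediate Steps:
N = 1/346 ≈ 0.0028902
o(T) = 2*T*(5/19 + T) (o(T) = (T - 5/(-35 - 1*(-16)))*(T + T) = (T - 5/(-35 + 16))*(2*T) = (T - 5/(-19))*(2*T) = (T - 5*(-1/19))*(2*T) = (T + 5/19)*(2*T) = (5/19 + T)*(2*T) = 2*T*(5/19 + T))
sqrt(-40917 + o(N)) = sqrt(-40917 + (2/19)*(1/346)*(5 + 19*(1/346))) = sqrt(-40917 + (2/19)*(1/346)*(5 + 19/346)) = sqrt(-40917 + (2/19)*(1/346)*(1749/346)) = sqrt(-40917 + 1749/1137302) = sqrt(-46534984185/1137302) = I*sqrt(1768329399030)/6574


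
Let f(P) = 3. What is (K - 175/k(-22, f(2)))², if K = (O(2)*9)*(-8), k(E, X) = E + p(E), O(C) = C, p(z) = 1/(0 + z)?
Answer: 174187204/9409 ≈ 18513.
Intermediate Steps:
p(z) = 1/z
k(E, X) = E + 1/E
K = -144 (K = (2*9)*(-8) = 18*(-8) = -144)
(K - 175/k(-22, f(2)))² = (-144 - 175/(-22 + 1/(-22)))² = (-144 - 175/(-22 - 1/22))² = (-144 - 175/(-485/22))² = (-144 - 175*(-22/485))² = (-144 + 770/97)² = (-13198/97)² = 174187204/9409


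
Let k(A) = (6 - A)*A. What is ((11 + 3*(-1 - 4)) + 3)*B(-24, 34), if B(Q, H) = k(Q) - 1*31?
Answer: 751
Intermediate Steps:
k(A) = A*(6 - A)
B(Q, H) = -31 + Q*(6 - Q) (B(Q, H) = Q*(6 - Q) - 1*31 = Q*(6 - Q) - 31 = -31 + Q*(6 - Q))
((11 + 3*(-1 - 4)) + 3)*B(-24, 34) = ((11 + 3*(-1 - 4)) + 3)*(-31 - 1*(-24)*(-6 - 24)) = ((11 + 3*(-5)) + 3)*(-31 - 1*(-24)*(-30)) = ((11 - 15) + 3)*(-31 - 720) = (-4 + 3)*(-751) = -1*(-751) = 751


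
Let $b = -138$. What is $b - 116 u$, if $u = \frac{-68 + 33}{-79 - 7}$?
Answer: $- \frac{7964}{43} \approx -185.21$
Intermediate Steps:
$u = \frac{35}{86}$ ($u = - \frac{35}{-86} = \left(-35\right) \left(- \frac{1}{86}\right) = \frac{35}{86} \approx 0.40698$)
$b - 116 u = -138 - \frac{2030}{43} = - \frac{7964}{43}$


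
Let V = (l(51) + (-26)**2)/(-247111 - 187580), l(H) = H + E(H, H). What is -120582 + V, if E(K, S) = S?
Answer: -52415910940/434691 ≈ -1.2058e+5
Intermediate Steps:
l(H) = 2*H (l(H) = H + H = 2*H)
V = -778/434691 (V = (2*51 + (-26)**2)/(-247111 - 187580) = (102 + 676)/(-434691) = 778*(-1/434691) = -778/434691 ≈ -0.0017898)
-120582 + V = -120582 - 778/434691 = -52415910940/434691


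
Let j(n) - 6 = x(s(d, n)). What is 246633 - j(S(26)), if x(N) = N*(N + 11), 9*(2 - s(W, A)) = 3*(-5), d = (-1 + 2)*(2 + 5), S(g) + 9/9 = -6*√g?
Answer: 2219159/9 ≈ 2.4657e+5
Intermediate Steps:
S(g) = -1 - 6*√g
d = 7 (d = 1*7 = 7)
s(W, A) = 11/3 (s(W, A) = 2 - (-5)/3 = 2 - ⅑*(-15) = 2 + 5/3 = 11/3)
x(N) = N*(11 + N)
j(n) = 538/9 (j(n) = 6 + 11*(11 + 11/3)/3 = 6 + (11/3)*(44/3) = 6 + 484/9 = 538/9)
246633 - j(S(26)) = 246633 - 1*538/9 = 246633 - 538/9 = 2219159/9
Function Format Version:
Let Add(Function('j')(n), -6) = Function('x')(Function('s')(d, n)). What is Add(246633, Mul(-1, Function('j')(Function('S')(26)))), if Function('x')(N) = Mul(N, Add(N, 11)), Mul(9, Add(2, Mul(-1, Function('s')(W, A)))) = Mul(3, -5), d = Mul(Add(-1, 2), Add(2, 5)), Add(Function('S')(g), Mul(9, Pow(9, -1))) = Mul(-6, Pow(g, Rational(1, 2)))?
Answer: Rational(2219159, 9) ≈ 2.4657e+5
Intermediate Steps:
Function('S')(g) = Add(-1, Mul(-6, Pow(g, Rational(1, 2))))
d = 7 (d = Mul(1, 7) = 7)
Function('s')(W, A) = Rational(11, 3) (Function('s')(W, A) = Add(2, Mul(Rational(-1, 9), Mul(3, -5))) = Add(2, Mul(Rational(-1, 9), -15)) = Add(2, Rational(5, 3)) = Rational(11, 3))
Function('x')(N) = Mul(N, Add(11, N))
Function('j')(n) = Rational(538, 9) (Function('j')(n) = Add(6, Mul(Rational(11, 3), Add(11, Rational(11, 3)))) = Add(6, Mul(Rational(11, 3), Rational(44, 3))) = Add(6, Rational(484, 9)) = Rational(538, 9))
Add(246633, Mul(-1, Function('j')(Function('S')(26)))) = Add(246633, Mul(-1, Rational(538, 9))) = Add(246633, Rational(-538, 9)) = Rational(2219159, 9)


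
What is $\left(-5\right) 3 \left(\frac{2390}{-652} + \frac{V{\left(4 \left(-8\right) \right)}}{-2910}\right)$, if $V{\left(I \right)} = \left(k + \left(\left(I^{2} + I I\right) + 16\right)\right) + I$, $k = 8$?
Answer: $\frac{2071245}{31622} \approx 65.5$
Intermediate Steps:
$V{\left(I \right)} = 24 + I + 2 I^{2}$ ($V{\left(I \right)} = \left(8 + \left(\left(I^{2} + I I\right) + 16\right)\right) + I = \left(8 + \left(\left(I^{2} + I^{2}\right) + 16\right)\right) + I = \left(8 + \left(2 I^{2} + 16\right)\right) + I = \left(8 + \left(16 + 2 I^{2}\right)\right) + I = \left(24 + 2 I^{2}\right) + I = 24 + I + 2 I^{2}$)
$\left(-5\right) 3 \left(\frac{2390}{-652} + \frac{V{\left(4 \left(-8\right) \right)}}{-2910}\right) = \left(-5\right) 3 \left(\frac{2390}{-652} + \frac{24 + 4 \left(-8\right) + 2 \left(4 \left(-8\right)\right)^{2}}{-2910}\right) = - 15 \left(2390 \left(- \frac{1}{652}\right) + \left(24 - 32 + 2 \left(-32\right)^{2}\right) \left(- \frac{1}{2910}\right)\right) = - 15 \left(- \frac{1195}{326} + \left(24 - 32 + 2 \cdot 1024\right) \left(- \frac{1}{2910}\right)\right) = - 15 \left(- \frac{1195}{326} + \left(24 - 32 + 2048\right) \left(- \frac{1}{2910}\right)\right) = - 15 \left(- \frac{1195}{326} + 2040 \left(- \frac{1}{2910}\right)\right) = - 15 \left(- \frac{1195}{326} - \frac{68}{97}\right) = \left(-15\right) \left(- \frac{138083}{31622}\right) = \frac{2071245}{31622}$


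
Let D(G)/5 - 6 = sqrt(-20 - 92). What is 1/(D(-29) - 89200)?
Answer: -8917/795129170 - I*sqrt(7)/397564585 ≈ -1.1215e-5 - 6.6549e-9*I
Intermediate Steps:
D(G) = 30 + 20*I*sqrt(7) (D(G) = 30 + 5*sqrt(-20 - 92) = 30 + 5*sqrt(-112) = 30 + 5*(4*I*sqrt(7)) = 30 + 20*I*sqrt(7))
1/(D(-29) - 89200) = 1/((30 + 20*I*sqrt(7)) - 89200) = 1/(-89170 + 20*I*sqrt(7))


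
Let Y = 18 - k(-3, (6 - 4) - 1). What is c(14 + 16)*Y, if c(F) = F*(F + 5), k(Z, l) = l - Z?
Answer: 14700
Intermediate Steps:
c(F) = F*(5 + F)
Y = 14 (Y = 18 - (((6 - 4) - 1) - 1*(-3)) = 18 - ((2 - 1) + 3) = 18 - (1 + 3) = 18 - 1*4 = 18 - 4 = 14)
c(14 + 16)*Y = ((14 + 16)*(5 + (14 + 16)))*14 = (30*(5 + 30))*14 = (30*35)*14 = 1050*14 = 14700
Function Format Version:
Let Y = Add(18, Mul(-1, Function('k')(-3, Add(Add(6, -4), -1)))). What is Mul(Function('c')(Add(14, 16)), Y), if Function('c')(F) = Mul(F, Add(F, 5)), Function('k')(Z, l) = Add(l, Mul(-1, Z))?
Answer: 14700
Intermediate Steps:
Function('c')(F) = Mul(F, Add(5, F))
Y = 14 (Y = Add(18, Mul(-1, Add(Add(Add(6, -4), -1), Mul(-1, -3)))) = Add(18, Mul(-1, Add(Add(2, -1), 3))) = Add(18, Mul(-1, Add(1, 3))) = Add(18, Mul(-1, 4)) = Add(18, -4) = 14)
Mul(Function('c')(Add(14, 16)), Y) = Mul(Mul(Add(14, 16), Add(5, Add(14, 16))), 14) = Mul(Mul(30, Add(5, 30)), 14) = Mul(Mul(30, 35), 14) = Mul(1050, 14) = 14700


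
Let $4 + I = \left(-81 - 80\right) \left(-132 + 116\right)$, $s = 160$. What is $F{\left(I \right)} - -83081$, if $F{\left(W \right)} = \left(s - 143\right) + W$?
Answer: $85670$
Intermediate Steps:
$I = 2572$ ($I = -4 + \left(-81 - 80\right) \left(-132 + 116\right) = -4 - -2576 = -4 + 2576 = 2572$)
$F{\left(W \right)} = 17 + W$ ($F{\left(W \right)} = \left(160 - 143\right) + W = 17 + W$)
$F{\left(I \right)} - -83081 = \left(17 + 2572\right) - -83081 = 2589 + 83081 = 85670$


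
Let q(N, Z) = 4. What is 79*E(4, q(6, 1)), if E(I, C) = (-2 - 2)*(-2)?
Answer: 632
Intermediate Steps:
E(I, C) = 8 (E(I, C) = -4*(-2) = 8)
79*E(4, q(6, 1)) = 79*8 = 632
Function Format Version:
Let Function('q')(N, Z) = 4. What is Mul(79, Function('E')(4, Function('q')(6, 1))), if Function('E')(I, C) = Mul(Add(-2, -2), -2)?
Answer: 632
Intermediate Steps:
Function('E')(I, C) = 8 (Function('E')(I, C) = Mul(-4, -2) = 8)
Mul(79, Function('E')(4, Function('q')(6, 1))) = Mul(79, 8) = 632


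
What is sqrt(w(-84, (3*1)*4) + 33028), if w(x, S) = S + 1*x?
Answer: 2*sqrt(8239) ≈ 181.54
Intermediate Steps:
w(x, S) = S + x
sqrt(w(-84, (3*1)*4) + 33028) = sqrt(((3*1)*4 - 84) + 33028) = sqrt((3*4 - 84) + 33028) = sqrt((12 - 84) + 33028) = sqrt(-72 + 33028) = sqrt(32956) = 2*sqrt(8239)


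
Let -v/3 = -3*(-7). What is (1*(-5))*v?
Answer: 315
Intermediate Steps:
v = -63 (v = -(-9)*(-7) = -3*21 = -63)
(1*(-5))*v = (1*(-5))*(-63) = -5*(-63) = 315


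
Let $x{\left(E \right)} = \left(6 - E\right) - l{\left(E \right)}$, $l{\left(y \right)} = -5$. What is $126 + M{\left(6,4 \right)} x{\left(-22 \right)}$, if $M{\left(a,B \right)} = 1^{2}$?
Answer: $159$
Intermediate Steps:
$M{\left(a,B \right)} = 1$
$x{\left(E \right)} = 11 - E$ ($x{\left(E \right)} = \left(6 - E\right) - -5 = \left(6 - E\right) + 5 = 11 - E$)
$126 + M{\left(6,4 \right)} x{\left(-22 \right)} = 126 + 1 \left(11 - -22\right) = 126 + 1 \left(11 + 22\right) = 126 + 1 \cdot 33 = 126 + 33 = 159$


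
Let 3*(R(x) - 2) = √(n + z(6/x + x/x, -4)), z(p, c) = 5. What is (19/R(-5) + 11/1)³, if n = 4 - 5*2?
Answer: 412889246/50653 - 95745978*I/50653 ≈ 8151.3 - 1890.2*I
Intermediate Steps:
n = -6 (n = 4 - 10 = -6)
R(x) = 2 + I/3 (R(x) = 2 + √(-6 + 5)/3 = 2 + √(-1)/3 = 2 + I/3)
(19/R(-5) + 11/1)³ = (19/(2 + I/3) + 11/1)³ = (19*(9*(2 - I/3)/37) + 11*1)³ = (171*(2 - I/3)/37 + 11)³ = (11 + 171*(2 - I/3)/37)³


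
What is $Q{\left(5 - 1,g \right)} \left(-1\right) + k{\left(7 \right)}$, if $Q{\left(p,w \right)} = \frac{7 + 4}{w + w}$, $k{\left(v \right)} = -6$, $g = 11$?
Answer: $- \frac{13}{2} \approx -6.5$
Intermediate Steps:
$Q{\left(p,w \right)} = \frac{11}{2 w}$
$Q{\left(5 - 1,g \right)} \left(-1\right) + k{\left(7 \right)} = \frac{11}{2 \cdot 11} \left(-1\right) - 6 = \frac{11}{2} \cdot \frac{1}{11} \left(-1\right) - 6 = \frac{1}{2} \left(-1\right) - 6 = - \frac{1}{2} - 6 = - \frac{13}{2}$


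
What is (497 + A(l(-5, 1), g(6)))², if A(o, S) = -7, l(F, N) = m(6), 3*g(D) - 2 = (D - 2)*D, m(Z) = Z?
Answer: 240100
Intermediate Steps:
g(D) = ⅔ + D*(-2 + D)/3 (g(D) = ⅔ + ((D - 2)*D)/3 = ⅔ + ((-2 + D)*D)/3 = ⅔ + (D*(-2 + D))/3 = ⅔ + D*(-2 + D)/3)
l(F, N) = 6
(497 + A(l(-5, 1), g(6)))² = (497 - 7)² = 490² = 240100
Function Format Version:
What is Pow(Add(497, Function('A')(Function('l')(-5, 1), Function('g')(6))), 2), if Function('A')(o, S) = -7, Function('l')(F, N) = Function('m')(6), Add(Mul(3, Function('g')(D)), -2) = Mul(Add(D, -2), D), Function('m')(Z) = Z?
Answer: 240100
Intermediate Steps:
Function('g')(D) = Add(Rational(2, 3), Mul(Rational(1, 3), D, Add(-2, D))) (Function('g')(D) = Add(Rational(2, 3), Mul(Rational(1, 3), Mul(Add(D, -2), D))) = Add(Rational(2, 3), Mul(Rational(1, 3), Mul(Add(-2, D), D))) = Add(Rational(2, 3), Mul(Rational(1, 3), Mul(D, Add(-2, D)))) = Add(Rational(2, 3), Mul(Rational(1, 3), D, Add(-2, D))))
Function('l')(F, N) = 6
Pow(Add(497, Function('A')(Function('l')(-5, 1), Function('g')(6))), 2) = Pow(Add(497, -7), 2) = Pow(490, 2) = 240100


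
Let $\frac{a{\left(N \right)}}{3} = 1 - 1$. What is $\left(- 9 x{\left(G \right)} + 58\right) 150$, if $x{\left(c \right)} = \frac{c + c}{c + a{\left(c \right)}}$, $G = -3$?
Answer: $6000$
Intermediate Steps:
$a{\left(N \right)} = 0$ ($a{\left(N \right)} = 3 \left(1 - 1\right) = 3 \cdot 0 = 0$)
$x{\left(c \right)} = 2$ ($x{\left(c \right)} = \frac{c + c}{c + 0} = \frac{2 c}{c} = 2$)
$\left(- 9 x{\left(G \right)} + 58\right) 150 = \left(\left(-9\right) 2 + 58\right) 150 = \left(-18 + 58\right) 150 = 40 \cdot 150 = 6000$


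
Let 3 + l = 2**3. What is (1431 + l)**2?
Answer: 2062096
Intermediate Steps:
l = 5 (l = -3 + 2**3 = -3 + 8 = 5)
(1431 + l)**2 = (1431 + 5)**2 = 1436**2 = 2062096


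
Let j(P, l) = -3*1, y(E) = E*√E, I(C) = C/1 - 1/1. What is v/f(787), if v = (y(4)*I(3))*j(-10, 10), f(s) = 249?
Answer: -16/83 ≈ -0.19277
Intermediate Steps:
I(C) = -1 + C (I(C) = C*1 - 1*1 = C - 1 = -1 + C)
y(E) = E^(3/2)
j(P, l) = -3
v = -48 (v = (4^(3/2)*(-1 + 3))*(-3) = (8*2)*(-3) = 16*(-3) = -48)
v/f(787) = -48/249 = -48*1/249 = -16/83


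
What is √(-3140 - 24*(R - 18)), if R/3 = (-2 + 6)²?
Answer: 2*I*√965 ≈ 62.129*I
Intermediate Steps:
R = 48 (R = 3*(-2 + 6)² = 3*4² = 3*16 = 48)
√(-3140 - 24*(R - 18)) = √(-3140 - 24*(48 - 18)) = √(-3140 - 24*30) = √(-3140 - 720) = √(-3860) = 2*I*√965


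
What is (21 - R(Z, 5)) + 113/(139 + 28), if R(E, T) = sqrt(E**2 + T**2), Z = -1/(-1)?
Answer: 3620/167 - sqrt(26) ≈ 16.578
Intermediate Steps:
Z = 1 (Z = -1*(-1) = 1)
(21 - R(Z, 5)) + 113/(139 + 28) = (21 - sqrt(1**2 + 5**2)) + 113/(139 + 28) = (21 - sqrt(1 + 25)) + 113/167 = (21 - sqrt(26)) + (1/167)*113 = (21 - sqrt(26)) + 113/167 = 3620/167 - sqrt(26)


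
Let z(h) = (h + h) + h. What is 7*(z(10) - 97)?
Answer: -469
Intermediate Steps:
z(h) = 3*h (z(h) = 2*h + h = 3*h)
7*(z(10) - 97) = 7*(3*10 - 97) = 7*(30 - 97) = 7*(-67) = -469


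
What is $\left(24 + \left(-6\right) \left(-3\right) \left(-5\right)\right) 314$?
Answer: $-20724$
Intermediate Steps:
$\left(24 + \left(-6\right) \left(-3\right) \left(-5\right)\right) 314 = \left(24 + 18 \left(-5\right)\right) 314 = \left(24 - 90\right) 314 = \left(-66\right) 314 = -20724$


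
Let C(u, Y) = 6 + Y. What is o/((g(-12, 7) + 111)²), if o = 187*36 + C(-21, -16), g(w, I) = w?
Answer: 6722/9801 ≈ 0.68585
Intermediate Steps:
o = 6722 (o = 187*36 + (6 - 16) = 6732 - 10 = 6722)
o/((g(-12, 7) + 111)²) = 6722/((-12 + 111)²) = 6722/(99²) = 6722/9801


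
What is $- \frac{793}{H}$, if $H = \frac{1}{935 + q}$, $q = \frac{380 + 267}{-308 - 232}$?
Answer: $- \frac{399872629}{540} \approx -7.4051 \cdot 10^{5}$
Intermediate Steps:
$q = - \frac{647}{540}$ ($q = \frac{647}{-540} = 647 \left(- \frac{1}{540}\right) = - \frac{647}{540} \approx -1.1981$)
$H = \frac{540}{504253}$ ($H = \frac{1}{935 - \frac{647}{540}} = \frac{1}{\frac{504253}{540}} = \frac{540}{504253} \approx 0.0010709$)
$- \frac{793}{H} = - \frac{793}{\frac{540}{504253}} = \left(-793\right) \frac{504253}{540} = - \frac{399872629}{540}$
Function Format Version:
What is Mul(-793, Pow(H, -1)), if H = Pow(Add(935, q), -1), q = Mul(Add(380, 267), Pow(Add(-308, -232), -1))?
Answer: Rational(-399872629, 540) ≈ -7.4051e+5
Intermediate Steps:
q = Rational(-647, 540) (q = Mul(647, Pow(-540, -1)) = Mul(647, Rational(-1, 540)) = Rational(-647, 540) ≈ -1.1981)
H = Rational(540, 504253) (H = Pow(Add(935, Rational(-647, 540)), -1) = Pow(Rational(504253, 540), -1) = Rational(540, 504253) ≈ 0.0010709)
Mul(-793, Pow(H, -1)) = Mul(-793, Pow(Rational(540, 504253), -1)) = Mul(-793, Rational(504253, 540)) = Rational(-399872629, 540)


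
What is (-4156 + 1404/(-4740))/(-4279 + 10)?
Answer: 1641737/1686255 ≈ 0.97360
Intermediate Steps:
(-4156 + 1404/(-4740))/(-4279 + 10) = (-4156 + 1404*(-1/4740))/(-4269) = (-4156 - 117/395)*(-1/4269) = -1641737/395*(-1/4269) = 1641737/1686255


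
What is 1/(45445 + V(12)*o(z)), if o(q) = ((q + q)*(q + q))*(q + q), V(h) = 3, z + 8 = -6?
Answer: -1/20411 ≈ -4.8993e-5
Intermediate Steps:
z = -14 (z = -8 - 6 = -14)
o(q) = 8*q³ (o(q) = ((2*q)*(2*q))*(2*q) = (4*q²)*(2*q) = 8*q³)
1/(45445 + V(12)*o(z)) = 1/(45445 + 3*(8*(-14)³)) = 1/(45445 + 3*(8*(-2744))) = 1/(45445 + 3*(-21952)) = 1/(45445 - 65856) = 1/(-20411) = -1/20411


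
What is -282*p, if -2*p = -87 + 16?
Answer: -10011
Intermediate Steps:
p = 71/2 (p = -(-87 + 16)/2 = -½*(-71) = 71/2 ≈ 35.500)
-282*p = -282*71/2 = -10011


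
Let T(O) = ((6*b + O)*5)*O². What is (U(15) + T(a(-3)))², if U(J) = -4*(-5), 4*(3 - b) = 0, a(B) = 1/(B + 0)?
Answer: 648025/729 ≈ 888.92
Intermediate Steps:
a(B) = 1/B
b = 3 (b = 3 - ¼*0 = 3 + 0 = 3)
U(J) = 20
T(O) = O²*(90 + 5*O) (T(O) = ((6*3 + O)*5)*O² = ((18 + O)*5)*O² = (90 + 5*O)*O² = O²*(90 + 5*O))
(U(15) + T(a(-3)))² = (20 + 5*(1/(-3))²*(18 + 1/(-3)))² = (20 + 5*(-⅓)²*(18 - ⅓))² = (20 + 5*(⅑)*(53/3))² = (20 + 265/27)² = (805/27)² = 648025/729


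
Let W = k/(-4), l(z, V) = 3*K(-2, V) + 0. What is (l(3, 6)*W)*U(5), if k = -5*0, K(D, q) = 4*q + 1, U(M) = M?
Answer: 0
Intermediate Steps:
K(D, q) = 1 + 4*q
k = 0
l(z, V) = 3 + 12*V (l(z, V) = 3*(1 + 4*V) + 0 = (3 + 12*V) + 0 = 3 + 12*V)
W = 0 (W = 0/(-4) = 0*(-¼) = 0)
(l(3, 6)*W)*U(5) = ((3 + 12*6)*0)*5 = ((3 + 72)*0)*5 = (75*0)*5 = 0*5 = 0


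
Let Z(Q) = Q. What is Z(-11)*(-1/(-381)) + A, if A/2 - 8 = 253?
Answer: 198871/381 ≈ 521.97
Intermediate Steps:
A = 522 (A = 16 + 2*253 = 16 + 506 = 522)
Z(-11)*(-1/(-381)) + A = -(-11)/(-381) + 522 = -(-11)*(-1)/381 + 522 = -11*1/381 + 522 = -11/381 + 522 = 198871/381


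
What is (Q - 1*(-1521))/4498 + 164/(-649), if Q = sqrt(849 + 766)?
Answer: 19189/224554 + sqrt(1615)/4498 ≈ 0.094388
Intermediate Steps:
Q = sqrt(1615) ≈ 40.187
(Q - 1*(-1521))/4498 + 164/(-649) = (sqrt(1615) - 1*(-1521))/4498 + 164/(-649) = (sqrt(1615) + 1521)*(1/4498) + 164*(-1/649) = (1521 + sqrt(1615))*(1/4498) - 164/649 = (117/346 + sqrt(1615)/4498) - 164/649 = 19189/224554 + sqrt(1615)/4498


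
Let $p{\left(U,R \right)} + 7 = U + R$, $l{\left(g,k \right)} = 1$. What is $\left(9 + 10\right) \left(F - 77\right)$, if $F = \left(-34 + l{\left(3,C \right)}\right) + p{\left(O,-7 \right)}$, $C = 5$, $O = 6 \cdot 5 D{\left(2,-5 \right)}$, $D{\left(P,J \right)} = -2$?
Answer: $-3496$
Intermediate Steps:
$O = -60$ ($O = 6 \cdot 5 \left(-2\right) = 30 \left(-2\right) = -60$)
$p{\left(U,R \right)} = -7 + R + U$ ($p{\left(U,R \right)} = -7 + \left(U + R\right) = -7 + \left(R + U\right) = -7 + R + U$)
$F = -107$ ($F = \left(-34 + 1\right) - 74 = -33 - 74 = -107$)
$\left(9 + 10\right) \left(F - 77\right) = \left(9 + 10\right) \left(-107 - 77\right) = 19 \left(-184\right) = -3496$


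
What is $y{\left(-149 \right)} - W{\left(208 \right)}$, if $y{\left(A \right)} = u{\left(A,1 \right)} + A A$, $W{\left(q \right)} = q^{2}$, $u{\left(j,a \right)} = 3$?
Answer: $-21060$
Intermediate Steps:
$y{\left(A \right)} = 3 + A^{2}$ ($y{\left(A \right)} = 3 + A A = 3 + A^{2}$)
$y{\left(-149 \right)} - W{\left(208 \right)} = \left(3 + \left(-149\right)^{2}\right) - 208^{2} = \left(3 + 22201\right) - 43264 = 22204 - 43264 = -21060$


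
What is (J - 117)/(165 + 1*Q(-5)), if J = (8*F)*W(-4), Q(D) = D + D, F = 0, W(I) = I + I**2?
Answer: -117/155 ≈ -0.75484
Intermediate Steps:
Q(D) = 2*D
J = 0 (J = (8*0)*(-4*(1 - 4)) = 0*(-4*(-3)) = 0*12 = 0)
(J - 117)/(165 + 1*Q(-5)) = (0 - 117)/(165 + 1*(2*(-5))) = -117/(165 + 1*(-10)) = -117/(165 - 10) = -117/155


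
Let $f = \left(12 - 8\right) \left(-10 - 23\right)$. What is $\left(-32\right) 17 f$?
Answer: $71808$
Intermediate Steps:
$f = -132$ ($f = 4 \left(-33\right) = -132$)
$\left(-32\right) 17 f = \left(-32\right) 17 \left(-132\right) = \left(-544\right) \left(-132\right) = 71808$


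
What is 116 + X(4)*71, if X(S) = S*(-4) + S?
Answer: -736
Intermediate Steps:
X(S) = -3*S (X(S) = -4*S + S = -3*S)
116 + X(4)*71 = 116 - 3*4*71 = 116 - 12*71 = 116 - 852 = -736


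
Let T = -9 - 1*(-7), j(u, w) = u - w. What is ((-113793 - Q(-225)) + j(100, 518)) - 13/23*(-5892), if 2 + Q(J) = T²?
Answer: -2550303/23 ≈ -1.1088e+5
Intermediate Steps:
T = -2 (T = -9 + 7 = -2)
Q(J) = 2 (Q(J) = -2 + (-2)² = -2 + 4 = 2)
((-113793 - Q(-225)) + j(100, 518)) - 13/23*(-5892) = ((-113793 - 1*2) + (100 - 1*518)) - 13/23*(-5892) = ((-113793 - 2) + (100 - 518)) - 13*1/23*(-5892) = (-113795 - 418) - 13/23*(-5892) = -114213 + 76596/23 = -2550303/23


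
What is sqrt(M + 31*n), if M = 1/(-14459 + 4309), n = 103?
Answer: sqrt(13158033294)/2030 ≈ 56.507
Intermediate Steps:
M = -1/10150 (M = 1/(-10150) = -1/10150 ≈ -9.8522e-5)
sqrt(M + 31*n) = sqrt(-1/10150 + 31*103) = sqrt(-1/10150 + 3193) = sqrt(32408949/10150) = sqrt(13158033294)/2030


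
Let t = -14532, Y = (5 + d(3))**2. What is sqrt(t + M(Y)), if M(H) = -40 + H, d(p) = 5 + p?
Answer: I*sqrt(14403) ≈ 120.01*I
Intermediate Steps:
Y = 169 (Y = (5 + (5 + 3))**2 = (5 + 8)**2 = 13**2 = 169)
sqrt(t + M(Y)) = sqrt(-14532 + (-40 + 169)) = sqrt(-14532 + 129) = sqrt(-14403) = I*sqrt(14403)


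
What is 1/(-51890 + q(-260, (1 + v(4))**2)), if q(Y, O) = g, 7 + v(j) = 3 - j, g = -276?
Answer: -1/52166 ≈ -1.9170e-5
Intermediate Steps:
v(j) = -4 - j (v(j) = -7 + (3 - j) = -4 - j)
q(Y, O) = -276
1/(-51890 + q(-260, (1 + v(4))**2)) = 1/(-51890 - 276) = 1/(-52166) = -1/52166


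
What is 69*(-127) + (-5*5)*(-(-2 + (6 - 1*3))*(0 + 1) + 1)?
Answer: -8763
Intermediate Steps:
69*(-127) + (-5*5)*(-(-2 + (6 - 1*3))*(0 + 1) + 1) = -8763 - 25*(-(-2 + (6 - 3)) + 1) = -8763 - 25*(-(-2 + 3) + 1) = -8763 - 25*(-1 + 1) = -8763 - 25*0 = -8763 + 0 = -8763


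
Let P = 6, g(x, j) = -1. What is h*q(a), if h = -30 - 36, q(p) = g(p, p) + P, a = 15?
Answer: -330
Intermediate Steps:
q(p) = 5 (q(p) = -1 + 6 = 5)
h = -66
h*q(a) = -66*5 = -330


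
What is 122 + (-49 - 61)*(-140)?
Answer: 15522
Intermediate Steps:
122 + (-49 - 61)*(-140) = 122 - 110*(-140) = 122 + 15400 = 15522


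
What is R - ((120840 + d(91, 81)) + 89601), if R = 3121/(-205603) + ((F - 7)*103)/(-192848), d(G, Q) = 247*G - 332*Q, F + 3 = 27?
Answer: -480526946944965/2332360432 ≈ -2.0603e+5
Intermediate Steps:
F = 24 (F = -3 + 27 = 24)
d(G, Q) = -332*Q + 247*G
R = -56581733/2332360432 (R = 3121/(-205603) + ((24 - 7)*103)/(-192848) = 3121*(-1/205603) + (17*103)*(-1/192848) = -3121/205603 + 1751*(-1/192848) = -3121/205603 - 103/11344 = -56581733/2332360432 ≈ -0.024259)
R - ((120840 + d(91, 81)) + 89601) = -56581733/2332360432 - ((120840 + (-332*81 + 247*91)) + 89601) = -56581733/2332360432 - ((120840 + (-26892 + 22477)) + 89601) = -56581733/2332360432 - ((120840 - 4415) + 89601) = -56581733/2332360432 - (116425 + 89601) = -56581733/2332360432 - 1*206026 = -56581733/2332360432 - 206026 = -480526946944965/2332360432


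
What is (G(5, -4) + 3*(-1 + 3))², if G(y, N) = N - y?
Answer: 9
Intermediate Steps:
(G(5, -4) + 3*(-1 + 3))² = ((-4 - 1*5) + 3*(-1 + 3))² = ((-4 - 5) + 3*2)² = (-9 + 6)² = (-3)² = 9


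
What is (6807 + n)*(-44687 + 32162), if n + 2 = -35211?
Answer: 355785150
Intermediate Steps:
n = -35213 (n = -2 - 35211 = -35213)
(6807 + n)*(-44687 + 32162) = (6807 - 35213)*(-44687 + 32162) = -28406*(-12525) = 355785150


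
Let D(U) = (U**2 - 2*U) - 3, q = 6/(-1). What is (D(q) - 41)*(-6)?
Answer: -24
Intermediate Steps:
q = -6 (q = 6*(-1) = -6)
D(U) = -3 + U**2 - 2*U
(D(q) - 41)*(-6) = ((-3 + (-6)**2 - 2*(-6)) - 41)*(-6) = ((-3 + 36 + 12) - 41)*(-6) = (45 - 41)*(-6) = 4*(-6) = -24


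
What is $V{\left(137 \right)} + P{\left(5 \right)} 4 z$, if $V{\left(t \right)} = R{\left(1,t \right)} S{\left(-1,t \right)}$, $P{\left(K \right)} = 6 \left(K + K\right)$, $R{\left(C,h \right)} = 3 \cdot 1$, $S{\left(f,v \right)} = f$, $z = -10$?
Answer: $-2403$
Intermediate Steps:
$R{\left(C,h \right)} = 3$
$P{\left(K \right)} = 12 K$ ($P{\left(K \right)} = 6 \cdot 2 K = 12 K$)
$V{\left(t \right)} = -3$ ($V{\left(t \right)} = 3 \left(-1\right) = -3$)
$V{\left(137 \right)} + P{\left(5 \right)} 4 z = -3 + 12 \cdot 5 \cdot 4 \left(-10\right) = -3 + 60 \cdot 4 \left(-10\right) = -3 + 240 \left(-10\right) = -3 - 2400 = -2403$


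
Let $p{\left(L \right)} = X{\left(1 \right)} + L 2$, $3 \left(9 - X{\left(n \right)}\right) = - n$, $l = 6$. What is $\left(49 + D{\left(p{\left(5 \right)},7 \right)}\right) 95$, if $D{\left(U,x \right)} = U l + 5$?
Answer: $16150$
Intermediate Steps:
$X{\left(n \right)} = 9 + \frac{n}{3}$ ($X{\left(n \right)} = 9 - \frac{\left(-1\right) n}{3} = 9 + \frac{n}{3}$)
$p{\left(L \right)} = \frac{28}{3} + 2 L$ ($p{\left(L \right)} = \left(9 + \frac{1}{3} \cdot 1\right) + L 2 = \left(9 + \frac{1}{3}\right) + 2 L = \frac{28}{3} + 2 L$)
$D{\left(U,x \right)} = 5 + 6 U$ ($D{\left(U,x \right)} = U 6 + 5 = 6 U + 5 = 5 + 6 U$)
$\left(49 + D{\left(p{\left(5 \right)},7 \right)}\right) 95 = \left(49 + \left(5 + 6 \left(\frac{28}{3} + 2 \cdot 5\right)\right)\right) 95 = \left(49 + \left(5 + 6 \left(\frac{28}{3} + 10\right)\right)\right) 95 = \left(49 + \left(5 + 6 \cdot \frac{58}{3}\right)\right) 95 = \left(49 + \left(5 + 116\right)\right) 95 = \left(49 + 121\right) 95 = 170 \cdot 95 = 16150$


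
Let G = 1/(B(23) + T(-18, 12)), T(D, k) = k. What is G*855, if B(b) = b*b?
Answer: 855/541 ≈ 1.5804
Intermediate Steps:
B(b) = b²
G = 1/541 (G = 1/(23² + 12) = 1/(529 + 12) = 1/541 ≈ 0.0018484)
G*855 = (1/541)*855 = 855/541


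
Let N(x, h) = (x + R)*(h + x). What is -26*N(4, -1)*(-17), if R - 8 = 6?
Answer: 23868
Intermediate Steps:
R = 14 (R = 8 + 6 = 14)
N(x, h) = (14 + x)*(h + x) (N(x, h) = (x + 14)*(h + x) = (14 + x)*(h + x))
-26*N(4, -1)*(-17) = -26*(4² + 14*(-1) + 14*4 - 1*4)*(-17) = -26*(16 - 14 + 56 - 4)*(-17) = -26*54*(-17) = -1404*(-17) = 23868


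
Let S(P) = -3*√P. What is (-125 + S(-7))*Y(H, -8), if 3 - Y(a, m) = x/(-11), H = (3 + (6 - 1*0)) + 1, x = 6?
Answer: -4875/11 - 117*I*√7/11 ≈ -443.18 - 28.141*I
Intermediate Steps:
H = 10 (H = (3 + (6 + 0)) + 1 = (3 + 6) + 1 = 9 + 1 = 10)
Y(a, m) = 39/11 (Y(a, m) = 3 - 6/(-11) = 3 - 6*(-1)/11 = 3 - 1*(-6/11) = 3 + 6/11 = 39/11)
(-125 + S(-7))*Y(H, -8) = (-125 - 3*I*√7)*(39/11) = -4875/11 - 117*I*√7/11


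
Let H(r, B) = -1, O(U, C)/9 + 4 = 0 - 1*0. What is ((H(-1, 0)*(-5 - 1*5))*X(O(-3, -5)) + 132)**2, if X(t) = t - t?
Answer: 17424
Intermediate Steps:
O(U, C) = -36 (O(U, C) = -36 + 9*(0 - 1*0) = -36 + 9*(0 + 0) = -36 + 9*0 = -36 + 0 = -36)
X(t) = 0
((H(-1, 0)*(-5 - 1*5))*X(O(-3, -5)) + 132)**2 = (-(-5 - 1*5)*0 + 132)**2 = (-(-5 - 5)*0 + 132)**2 = (-1*(-10)*0 + 132)**2 = (10*0 + 132)**2 = (0 + 132)**2 = 132**2 = 17424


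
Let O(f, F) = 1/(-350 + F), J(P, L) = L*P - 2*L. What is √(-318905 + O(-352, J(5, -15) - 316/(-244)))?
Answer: I*√11495892634041/6004 ≈ 564.72*I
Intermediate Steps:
J(P, L) = -2*L + L*P
√(-318905 + O(-352, J(5, -15) - 316/(-244))) = √(-318905 + 1/(-350 + (-15*(-2 + 5) - 316/(-244)))) = √(-318905 + 1/(-350 + (-15*3 - 316*(-1/244)))) = √(-318905 + 1/(-350 + (-45 + 79/61))) = √(-318905 + 1/(-350 - 2666/61)) = √(-318905 + 1/(-24016/61)) = √(-318905 - 61/24016) = √(-7658822541/24016) = I*√11495892634041/6004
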